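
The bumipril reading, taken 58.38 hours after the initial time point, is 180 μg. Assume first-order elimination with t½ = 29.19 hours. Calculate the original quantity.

Number of half-lives elapsed: n = 58.38/29.19 ≈ 2.
A₀ = A × 2^n = 180 × 2^2 = 180 × 4 ≈ 720 μg.

720 μg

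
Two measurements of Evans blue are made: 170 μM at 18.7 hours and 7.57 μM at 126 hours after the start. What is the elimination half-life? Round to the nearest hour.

Over Δt = 126 − 18.7 = 107.3 hours, the level fell by a factor of 170/7.57 ≈ 22.457.
n = log₂(22.457) ≈ 4.4891 half-lives, so t½ = 107.3/4.4891 ≈ 23.902 hours.

24 hours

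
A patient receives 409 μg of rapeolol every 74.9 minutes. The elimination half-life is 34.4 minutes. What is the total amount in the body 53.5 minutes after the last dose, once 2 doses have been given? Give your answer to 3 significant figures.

170 μg

The 2 doses were given 128.4, 53.5 minutes ago.
Total = 409·(1/2)^(128.4/34.4) + 409·(1/2)^(53.5/34.4)
      = 30.769 + 139.17 ≈ 169.94 μg.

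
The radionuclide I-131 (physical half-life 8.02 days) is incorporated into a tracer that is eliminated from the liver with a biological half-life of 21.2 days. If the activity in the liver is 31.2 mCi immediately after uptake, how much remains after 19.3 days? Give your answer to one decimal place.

1/t_eff = 1/t_phys + 1/t_biol = 1/8.02 + 1/21.2 = 0.17186 per day.
t_eff = 8.02 × 21.2 / (8.02 + 21.2) ≈ 5.8188 days.
Remaining = 31.2 × (1/2)^(19.3/5.8188) = 31.2 × (1/2)^3.3169 ≈ 3.131 mCi.

3.1 mCi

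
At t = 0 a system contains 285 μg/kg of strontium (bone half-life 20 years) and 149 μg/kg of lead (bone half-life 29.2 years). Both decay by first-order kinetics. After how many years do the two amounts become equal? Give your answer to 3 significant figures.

59.4 years

Set 285·(1/2)^(t/20) = 149·(1/2)^(t/29.2).
Taking log₂: log₂(285/149) = t·(1/20 − 1/29.2).
log₂(1.9128) = 0.93565; 1/20 − 1/29.2 = 0.015753.
t = 0.93565 / 0.015753 ≈ 59.393 years.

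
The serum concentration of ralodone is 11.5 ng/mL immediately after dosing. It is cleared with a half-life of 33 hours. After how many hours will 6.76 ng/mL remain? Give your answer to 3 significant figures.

25.3 hours

Fraction remaining = 6.76/11.5 ≈ 0.58783.
n = log₂(11.5/6.76) = ln(1.7012)/ln 2 ≈ 0.76654 half-lives.
t = n × t½ = 0.76654 × 33 ≈ 25.296 hours.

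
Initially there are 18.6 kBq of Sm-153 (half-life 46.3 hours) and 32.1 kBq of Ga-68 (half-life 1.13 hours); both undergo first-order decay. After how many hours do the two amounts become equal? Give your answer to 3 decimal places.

0.912 hours

Set 18.6·(1/2)^(t/46.3) = 32.1·(1/2)^(t/1.13).
Taking log₂: log₂(18.6/32.1) = t·(1/46.3 − 1/1.13).
log₂(0.57944) = -0.78727; 1/46.3 − 1/1.13 = -0.86336.
t = -0.78727 / -0.86336 ≈ 0.91187 hours.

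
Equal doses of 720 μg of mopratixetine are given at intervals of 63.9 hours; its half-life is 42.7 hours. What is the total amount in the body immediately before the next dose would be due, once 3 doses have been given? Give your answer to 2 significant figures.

The 3 doses were given 191.7, 127.8, 63.9 hours ago.
Total = 720·(1/2)^(191.7/42.7) + 720·(1/2)^(127.8/42.7) + 720·(1/2)^(63.9/42.7)
      = 32.053 + 90.439 + 255.18 ≈ 377.67 μg.

380 μg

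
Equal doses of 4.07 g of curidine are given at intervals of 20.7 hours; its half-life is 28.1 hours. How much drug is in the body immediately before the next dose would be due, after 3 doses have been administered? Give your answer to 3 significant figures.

4.79 g

The 3 doses were given 62.1, 41.4, 20.7 hours ago.
Total = 4.07·(1/2)^(62.1/28.1) + 4.07·(1/2)^(41.4/28.1) + 4.07·(1/2)^(20.7/28.1)
      = 0.87969 + 1.4658 + 2.4425 ≈ 4.788 g.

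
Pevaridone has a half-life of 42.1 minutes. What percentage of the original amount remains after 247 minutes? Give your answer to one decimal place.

n = 247/42.1 ≈ 5.867 half-lives.
Fraction remaining = (1/2)^5.867 ≈ 0.017134, i.e. 1.7134%.

1.7%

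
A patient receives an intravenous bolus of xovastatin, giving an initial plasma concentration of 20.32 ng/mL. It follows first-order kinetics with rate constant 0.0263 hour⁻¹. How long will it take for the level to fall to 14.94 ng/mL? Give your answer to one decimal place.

t½ = ln 2 / λ = 0.69315 / 0.0263 ≈ 26.355 hours.
Fraction remaining = 14.94/20.32 ≈ 0.73524.
n = log₂(20.32/14.94) = ln(1.3601)/ln 2 ≈ 0.44372 half-lives.
t = n × t½ = 0.44372 × 26.355 ≈ 11.694 hours.

11.7 hours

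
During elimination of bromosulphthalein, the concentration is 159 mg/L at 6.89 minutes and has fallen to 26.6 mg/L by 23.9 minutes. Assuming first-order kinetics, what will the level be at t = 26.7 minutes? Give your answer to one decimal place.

Over Δt = 23.9 − 6.89 = 17.01 minutes, the level fell by a factor of 159/26.6 ≈ 5.9774.
n = log₂(5.9774) ≈ 2.5795 half-lives, so t½ = 17.01/2.5795 ≈ 6.5942 minutes.
From t = 23.9 to t = 26.7: 26.6 × (1/2)^((26.7−23.9)/6.5942) ≈ 19.818 mg/L.

19.8 mg/L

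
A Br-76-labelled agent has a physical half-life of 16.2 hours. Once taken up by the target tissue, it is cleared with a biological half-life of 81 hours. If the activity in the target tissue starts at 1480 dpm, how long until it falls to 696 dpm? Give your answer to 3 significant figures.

14.7 hours

1/t_eff = 1/t_phys + 1/t_biol = 1/16.2 + 1/81 = 0.074074 per hour.
t_eff = 16.2 × 81 / (16.2 + 81) ≈ 13.5 hours.
n = log₂(1480/696) ≈ 1.0884; t = 1.0884 × 13.5 ≈ 14.694 hours.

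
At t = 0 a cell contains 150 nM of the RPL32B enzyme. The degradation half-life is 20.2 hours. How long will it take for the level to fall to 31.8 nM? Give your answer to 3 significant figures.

Fraction remaining = 31.8/150 ≈ 0.212.
n = log₂(150/31.8) = ln(4.717)/ln 2 ≈ 2.2379 half-lives.
t = n × t½ = 2.2379 × 20.2 ≈ 45.205 hours.

45.2 hours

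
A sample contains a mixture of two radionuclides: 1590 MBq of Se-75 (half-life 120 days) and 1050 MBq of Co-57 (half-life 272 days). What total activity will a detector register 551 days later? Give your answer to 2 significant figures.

320 MBq

Se-75: 1590 × (1/2)^(551/120) = 1590 × (1/2)^4.5917 ≈ 65.943 MBq.
Co-57: 1050 × (1/2)^(551/272) = 1050 × (1/2)^2.0257 ≈ 257.86 MBq.
Total = 65.943 + 257.86 ≈ 323.8 MBq.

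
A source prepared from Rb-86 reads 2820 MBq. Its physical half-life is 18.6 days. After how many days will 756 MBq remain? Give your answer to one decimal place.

35.3 days

Fraction remaining = 756/2820 ≈ 0.26809.
n = log₂(2820/756) = ln(3.7302)/ln 2 ≈ 1.8992 half-lives.
t = n × t½ = 1.8992 × 18.6 ≈ 35.326 days.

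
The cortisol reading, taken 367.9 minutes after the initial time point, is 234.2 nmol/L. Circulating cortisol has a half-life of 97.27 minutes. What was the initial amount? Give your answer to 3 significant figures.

3220 nmol/L

Number of half-lives elapsed: n = 367.9/97.27 ≈ 3.7823.
A₀ = A × 2^n = 234.2 × 2^3.7823 = 234.2 × 13.759 ≈ 3222.3 nmol/L.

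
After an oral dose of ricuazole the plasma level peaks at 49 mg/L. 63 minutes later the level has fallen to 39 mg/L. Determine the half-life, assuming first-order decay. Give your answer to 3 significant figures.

A/A₀ = 39/49 ≈ 0.79592.
n = log₂(1.2564) ≈ 0.32931 half-lives elapsed in 63 minutes.
t½ = 63/0.32931 ≈ 191.31 minutes.

191 minutes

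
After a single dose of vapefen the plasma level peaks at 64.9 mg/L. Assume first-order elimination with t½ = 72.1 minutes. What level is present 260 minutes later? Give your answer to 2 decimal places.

5.33 mg/L

Number of half-lives: n = 260/72.1 ≈ 3.6061.
Remaining = 64.9 × (1/2)^3.6061 = 64.9 × 0.082121 ≈ 5.3297 mg/L.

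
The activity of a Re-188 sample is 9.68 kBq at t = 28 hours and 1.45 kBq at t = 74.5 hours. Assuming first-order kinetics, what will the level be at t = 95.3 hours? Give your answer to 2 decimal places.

0.62 kBq

Over Δt = 74.5 − 28 = 46.5 hours, the level fell by a factor of 9.68/1.45 ≈ 6.6759.
n = log₂(6.6759) ≈ 2.739 half-lives, so t½ = 46.5/2.739 ≈ 16.977 hours.
From t = 74.5 to t = 95.3: 1.45 × (1/2)^((95.3−74.5)/16.977) ≈ 0.62023 kBq.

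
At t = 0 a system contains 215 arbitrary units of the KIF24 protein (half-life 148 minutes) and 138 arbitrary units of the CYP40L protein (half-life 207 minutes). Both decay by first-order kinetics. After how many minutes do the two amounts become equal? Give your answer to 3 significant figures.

332 minutes

Set 215·(1/2)^(t/148) = 138·(1/2)^(t/207).
Taking log₂: log₂(215/138) = t·(1/148 − 1/207).
log₂(1.558) = 0.63967; 1/148 − 1/207 = 0.0019258.
t = 0.63967 / 0.0019258 ≈ 332.15 minutes.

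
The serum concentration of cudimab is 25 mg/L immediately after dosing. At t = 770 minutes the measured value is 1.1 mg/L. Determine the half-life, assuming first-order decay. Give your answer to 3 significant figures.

171 minutes

A/A₀ = 1.1/25 ≈ 0.044.
n = log₂(22.727) ≈ 4.5064 half-lives elapsed in 770 minutes.
t½ = 770/4.5064 ≈ 170.87 minutes.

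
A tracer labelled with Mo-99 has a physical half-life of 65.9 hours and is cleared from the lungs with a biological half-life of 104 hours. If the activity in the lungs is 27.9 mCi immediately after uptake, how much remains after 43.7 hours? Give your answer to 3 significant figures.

13.2 mCi

1/t_eff = 1/t_phys + 1/t_biol = 1/65.9 + 1/104 = 0.02479 per hour.
t_eff = 65.9 × 104 / (65.9 + 104) ≈ 40.339 hours.
Remaining = 27.9 × (1/2)^(43.7/40.339) = 27.9 × (1/2)^1.0833 ≈ 13.167 mCi.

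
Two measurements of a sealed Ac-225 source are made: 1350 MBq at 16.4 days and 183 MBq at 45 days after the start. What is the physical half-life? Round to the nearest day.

Over Δt = 45 − 16.4 = 28.6 days, the level fell by a factor of 1350/183 ≈ 7.377.
n = log₂(7.377) ≈ 2.883 half-lives, so t½ = 28.6/2.883 ≈ 9.9201 days.

10 days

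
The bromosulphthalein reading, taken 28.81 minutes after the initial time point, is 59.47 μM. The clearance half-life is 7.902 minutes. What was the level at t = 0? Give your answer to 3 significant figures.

744 μM

Number of half-lives elapsed: n = 28.81/7.902 ≈ 3.6459.
A₀ = A × 2^n = 59.47 × 2^3.6459 = 59.47 × 12.518 ≈ 744.44 μM.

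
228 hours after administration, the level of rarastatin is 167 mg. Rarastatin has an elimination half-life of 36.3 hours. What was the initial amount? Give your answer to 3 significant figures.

Number of half-lives elapsed: n = 228/36.3 ≈ 6.281.
A₀ = A × 2^n = 167 × 2^6.281 = 167 × 77.762 ≈ 12986 mg.

13000 mg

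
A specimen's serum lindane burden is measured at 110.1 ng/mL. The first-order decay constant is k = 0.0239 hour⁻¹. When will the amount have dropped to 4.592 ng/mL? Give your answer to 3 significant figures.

t½ = ln 2 / k = 0.69315 / 0.0239 ≈ 29.002 hours.
Fraction remaining = 4.592/110.1 ≈ 0.041708.
n = log₂(110.1/4.592) = ln(23.976)/ln 2 ≈ 4.5835 half-lives.
t = n × t½ = 4.5835 × 29.002 ≈ 132.93 hours.

133 hours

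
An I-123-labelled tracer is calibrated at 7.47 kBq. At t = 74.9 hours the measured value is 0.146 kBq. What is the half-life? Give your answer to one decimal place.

A/A₀ = 0.146/7.47 ≈ 0.019545.
n = log₂(51.164) ≈ 5.6771 half-lives elapsed in 74.9 hours.
t½ = 74.9/5.6771 ≈ 13.193 hours.

13.2 hours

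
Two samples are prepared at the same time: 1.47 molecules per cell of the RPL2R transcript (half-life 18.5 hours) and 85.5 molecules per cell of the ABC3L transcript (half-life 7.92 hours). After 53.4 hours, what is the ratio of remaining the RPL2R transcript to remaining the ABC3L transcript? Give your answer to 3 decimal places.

RPL2R transcript: 1.47 × (1/2)^(53.4/18.5) = 1.47 × (1/2)^2.8865 ≈ 0.19879 molecules per cell.
ABC3L transcript: 85.5 × (1/2)^(53.4/7.92) = 85.5 × (1/2)^6.7424 ≈ 0.79854 molecules per cell.
Ratio ≈ 0.19879 / 0.79854 ≈ 0.24895.

0.249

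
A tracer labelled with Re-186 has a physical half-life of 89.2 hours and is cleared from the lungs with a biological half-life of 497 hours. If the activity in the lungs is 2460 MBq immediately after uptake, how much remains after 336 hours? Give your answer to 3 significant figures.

113 MBq

1/t_eff = 1/t_phys + 1/t_biol = 1/89.2 + 1/497 = 0.013223 per hour.
t_eff = 89.2 × 497 / (89.2 + 497) ≈ 75.627 hours.
Remaining = 2460 × (1/2)^(336/75.627) = 2460 × (1/2)^4.4429 ≈ 113.11 MBq.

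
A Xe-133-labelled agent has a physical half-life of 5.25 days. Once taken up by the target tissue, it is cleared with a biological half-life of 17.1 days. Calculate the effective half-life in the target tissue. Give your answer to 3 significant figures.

1/t_eff = 1/t_phys + 1/t_biol = 1/5.25 + 1/17.1 = 0.24896 per day.
t_eff = 5.25 × 17.1 / (5.25 + 17.1) ≈ 4.0168 days.

4.02 days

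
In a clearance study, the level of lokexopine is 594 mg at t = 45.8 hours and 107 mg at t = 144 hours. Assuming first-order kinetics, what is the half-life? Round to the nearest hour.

40 hours

Over Δt = 144 − 45.8 = 98.2 hours, the level fell by a factor of 594/107 ≈ 5.5514.
n = log₂(5.5514) ≈ 2.4729 half-lives, so t½ = 98.2/2.4729 ≈ 39.711 hours.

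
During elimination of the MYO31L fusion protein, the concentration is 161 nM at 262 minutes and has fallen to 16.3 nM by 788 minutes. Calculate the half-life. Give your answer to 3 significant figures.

159 minutes

Over Δt = 788 − 262 = 526 minutes, the level fell by a factor of 161/16.3 ≈ 9.8773.
n = log₂(9.8773) ≈ 3.3041 half-lives, so t½ = 526/3.3041 ≈ 159.2 minutes.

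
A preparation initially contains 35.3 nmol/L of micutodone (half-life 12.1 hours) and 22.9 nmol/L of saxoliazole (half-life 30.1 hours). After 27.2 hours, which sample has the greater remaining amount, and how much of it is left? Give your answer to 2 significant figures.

micutodone: 35.3 × (1/2)^2.2479 ≈ 7.4315 nmol/L.
saxoliazole: 22.9 × (1/2)^0.90365 ≈ 12.241 nmol/L.
Saxoliazole has more remaining, at ≈ 12.241 nmol/L.

saxoliazole, 12 nmol/L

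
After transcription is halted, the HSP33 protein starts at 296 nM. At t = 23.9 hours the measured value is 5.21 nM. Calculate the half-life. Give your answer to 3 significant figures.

A/A₀ = 5.21/296 ≈ 0.017601.
n = log₂(56.814) ≈ 5.8282 half-lives elapsed in 23.9 hours.
t½ = 23.9/5.8282 ≈ 4.1008 hours.

4.10 hours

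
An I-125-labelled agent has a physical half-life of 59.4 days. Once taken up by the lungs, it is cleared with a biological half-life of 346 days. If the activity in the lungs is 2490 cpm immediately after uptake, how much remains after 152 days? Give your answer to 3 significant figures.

312 cpm

1/t_eff = 1/t_phys + 1/t_biol = 1/59.4 + 1/346 = 0.019725 per day.
t_eff = 59.4 × 346 / (59.4 + 346) ≈ 50.697 days.
Remaining = 2490 × (1/2)^(152/50.697) = 2490 × (1/2)^2.9982 ≈ 311.63 cpm.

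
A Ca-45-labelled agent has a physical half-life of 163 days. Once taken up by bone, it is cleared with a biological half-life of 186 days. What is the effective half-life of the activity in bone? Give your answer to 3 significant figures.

86.9 days

1/t_eff = 1/t_phys + 1/t_biol = 1/163 + 1/186 = 0.011511 per day.
t_eff = 163 × 186 / (163 + 186) ≈ 86.871 days.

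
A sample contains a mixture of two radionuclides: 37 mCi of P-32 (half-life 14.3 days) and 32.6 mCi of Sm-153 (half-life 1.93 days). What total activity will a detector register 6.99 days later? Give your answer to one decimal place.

29.0 mCi

P-32: 37 × (1/2)^(6.99/14.3) = 37 × (1/2)^0.48881 ≈ 26.367 mCi.
Sm-153: 32.6 × (1/2)^(6.99/1.93) = 32.6 × (1/2)^3.6218 ≈ 2.6482 mCi.
Total = 26.367 + 2.6482 ≈ 29.015 mCi.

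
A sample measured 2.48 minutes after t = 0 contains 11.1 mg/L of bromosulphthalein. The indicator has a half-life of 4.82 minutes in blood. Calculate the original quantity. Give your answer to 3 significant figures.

15.9 mg/L

Number of half-lives elapsed: n = 2.48/4.82 ≈ 0.51452.
A₀ = A × 2^n = 11.1 × 2^0.51452 = 11.1 × 1.4285 ≈ 15.857 mg/L.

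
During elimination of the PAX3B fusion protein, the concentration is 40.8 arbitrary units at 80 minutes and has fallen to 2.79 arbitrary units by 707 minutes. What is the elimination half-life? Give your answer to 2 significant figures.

Over Δt = 707 − 80 = 627 minutes, the level fell by a factor of 40.8/2.79 ≈ 14.624.
n = log₂(14.624) ≈ 3.8702 half-lives, so t½ = 627/3.8702 ≈ 162.01 minutes.

160 minutes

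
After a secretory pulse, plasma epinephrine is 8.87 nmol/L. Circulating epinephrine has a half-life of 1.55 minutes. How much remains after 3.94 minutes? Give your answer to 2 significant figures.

1.5 nmol/L

Number of half-lives: n = 3.94/1.55 ≈ 2.5419.
Remaining = 8.87 × (1/2)^2.5419 = 8.87 × 0.17171 ≈ 1.5231 nmol/L.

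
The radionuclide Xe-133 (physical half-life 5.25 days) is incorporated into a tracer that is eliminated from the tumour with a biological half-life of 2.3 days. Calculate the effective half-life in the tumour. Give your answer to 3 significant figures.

1.60 days

1/t_eff = 1/t_phys + 1/t_biol = 1/5.25 + 1/2.3 = 0.62526 per day.
t_eff = 5.25 × 2.3 / (5.25 + 2.3) ≈ 1.5993 days.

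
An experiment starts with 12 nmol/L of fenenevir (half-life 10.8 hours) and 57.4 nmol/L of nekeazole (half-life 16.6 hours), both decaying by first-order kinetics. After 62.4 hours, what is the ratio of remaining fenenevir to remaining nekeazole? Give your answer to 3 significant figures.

fenenevir: 12 × (1/2)^(62.4/10.8) = 12 × (1/2)^5.7778 ≈ 0.21872 nmol/L.
nekeazole: 57.4 × (1/2)^(62.4/16.6) = 57.4 × (1/2)^3.759 ≈ 4.2396 nmol/L.
Ratio ≈ 0.21872 / 4.2396 ≈ 0.05159.

0.0516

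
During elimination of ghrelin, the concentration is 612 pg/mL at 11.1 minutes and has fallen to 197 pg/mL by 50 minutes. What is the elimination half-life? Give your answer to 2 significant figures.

Over Δt = 50 − 11.1 = 38.9 minutes, the level fell by a factor of 612/197 ≈ 3.1066.
n = log₂(3.1066) ≈ 1.6353 half-lives, so t½ = 38.9/1.6353 ≈ 23.787 minutes.

24 minutes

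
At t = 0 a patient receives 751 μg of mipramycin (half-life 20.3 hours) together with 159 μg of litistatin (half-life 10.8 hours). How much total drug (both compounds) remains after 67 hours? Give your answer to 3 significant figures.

78.4 μg

mipramycin: 751 × (1/2)^(67/20.3) = 751 × (1/2)^3.3005 ≈ 76.224 μg.
litistatin: 159 × (1/2)^(67/10.8) = 159 × (1/2)^6.2037 ≈ 2.1572 μg.
Total = 76.224 + 2.1572 ≈ 78.381 μg.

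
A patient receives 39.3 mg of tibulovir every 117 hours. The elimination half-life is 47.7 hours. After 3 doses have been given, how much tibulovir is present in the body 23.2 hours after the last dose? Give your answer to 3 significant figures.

34.1 mg

The 3 doses were given 257.2, 140.2, 23.2 hours ago.
Total = 39.3·(1/2)^(257.2/47.7) + 39.3·(1/2)^(140.2/47.7) + 39.3·(1/2)^(23.2/47.7)
      = 0.9359 + 5.1239 + 28.053 ≈ 34.113 mg.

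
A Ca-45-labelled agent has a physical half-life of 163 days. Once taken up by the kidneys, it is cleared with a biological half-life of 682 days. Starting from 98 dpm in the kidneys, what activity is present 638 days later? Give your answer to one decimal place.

3.4 dpm

1/t_eff = 1/t_phys + 1/t_biol = 1/163 + 1/682 = 0.0076012 per day.
t_eff = 163 × 682 / (163 + 682) ≈ 131.56 days.
Remaining = 98 × (1/2)^(638/131.56) = 98 × (1/2)^4.8496 ≈ 3.399 dpm.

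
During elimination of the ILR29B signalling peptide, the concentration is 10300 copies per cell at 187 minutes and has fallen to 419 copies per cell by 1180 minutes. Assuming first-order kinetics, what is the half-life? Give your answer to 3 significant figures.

Over Δt = 1180 − 187 = 993 minutes, the level fell by a factor of 10300/419 ≈ 24.582.
n = log₂(24.582) ≈ 4.6196 half-lives, so t½ = 993/4.6196 ≈ 214.96 minutes.

215 minutes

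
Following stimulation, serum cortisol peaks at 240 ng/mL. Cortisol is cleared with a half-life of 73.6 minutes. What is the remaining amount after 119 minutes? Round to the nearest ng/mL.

Number of half-lives: n = 119/73.6 ≈ 1.6168.
Remaining = 240 × (1/2)^1.6168 = 240 × 0.32605 ≈ 78.251 ng/mL.

78 ng/mL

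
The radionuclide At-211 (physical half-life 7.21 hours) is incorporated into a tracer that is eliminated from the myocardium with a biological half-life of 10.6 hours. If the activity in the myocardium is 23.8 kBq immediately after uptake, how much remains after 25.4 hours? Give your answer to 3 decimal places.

1/t_eff = 1/t_phys + 1/t_biol = 1/7.21 + 1/10.6 = 0.23304 per hour.
t_eff = 7.21 × 10.6 / (7.21 + 10.6) ≈ 4.2912 hours.
Remaining = 23.8 × (1/2)^(25.4/4.2912) = 23.8 × (1/2)^5.9191 ≈ 0.39332 kBq.

0.393 kBq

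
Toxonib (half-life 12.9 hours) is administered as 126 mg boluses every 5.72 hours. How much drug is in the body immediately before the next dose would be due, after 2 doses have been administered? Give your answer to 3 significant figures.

161 mg

The 2 doses were given 11.44, 5.72 hours ago.
Total = 126·(1/2)^(11.44/12.9) + 126·(1/2)^(5.72/12.9)
      = 68.141 + 92.66 ≈ 160.8 mg.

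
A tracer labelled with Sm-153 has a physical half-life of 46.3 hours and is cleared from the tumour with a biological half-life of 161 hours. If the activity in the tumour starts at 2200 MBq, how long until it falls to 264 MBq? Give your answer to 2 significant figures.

110 hours

1/t_eff = 1/t_phys + 1/t_biol = 1/46.3 + 1/161 = 0.027809 per hour.
t_eff = 46.3 × 161 / (46.3 + 161) ≈ 35.959 hours.
n = log₂(2200/264) ≈ 3.0589; t = 3.0589 × 35.959 ≈ 109.99 hours.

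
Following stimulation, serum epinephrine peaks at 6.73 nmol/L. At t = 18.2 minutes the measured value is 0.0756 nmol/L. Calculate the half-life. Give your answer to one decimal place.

A/A₀ = 0.0756/6.73 ≈ 0.011233.
n = log₂(89.021) ≈ 6.4761 half-lives elapsed in 18.2 minutes.
t½ = 18.2/6.4761 ≈ 2.8103 minutes.

2.8 minutes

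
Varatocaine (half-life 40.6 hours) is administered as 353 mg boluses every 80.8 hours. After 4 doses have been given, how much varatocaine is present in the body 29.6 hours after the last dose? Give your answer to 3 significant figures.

The 4 doses were given 272, 191.2, 110.4, 29.6 hours ago.
Total = 353·(1/2)^(272/40.6) + 353·(1/2)^(191.2/40.6) + 353·(1/2)^(110.4/40.6) + 353·(1/2)^(29.6/40.6)
      = 3.3964 + 13.493 + 53.606 + 212.96 ≈ 283.46 mg.

283 mg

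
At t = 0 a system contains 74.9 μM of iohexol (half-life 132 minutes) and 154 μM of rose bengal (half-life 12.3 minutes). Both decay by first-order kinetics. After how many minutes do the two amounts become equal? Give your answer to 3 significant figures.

Set 74.9·(1/2)^(t/132) = 154·(1/2)^(t/12.3).
Taking log₂: log₂(74.9/154) = t·(1/132 − 1/12.3).
log₂(0.48636) = -1.0399; 1/132 − 1/12.3 = -0.073725.
t = -1.0399 / -0.073725 ≈ 14.105 minutes.

14.1 minutes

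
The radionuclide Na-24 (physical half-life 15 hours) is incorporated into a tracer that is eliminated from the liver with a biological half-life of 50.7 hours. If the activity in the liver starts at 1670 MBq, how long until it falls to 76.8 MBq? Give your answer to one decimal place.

1/t_eff = 1/t_phys + 1/t_biol = 1/15 + 1/50.7 = 0.086391 per hour.
t_eff = 15 × 50.7 / (15 + 50.7) ≈ 11.575 hours.
n = log₂(1670/76.8) ≈ 4.4426; t = 4.4426 × 11.575 ≈ 51.425 hours.

51.4 hours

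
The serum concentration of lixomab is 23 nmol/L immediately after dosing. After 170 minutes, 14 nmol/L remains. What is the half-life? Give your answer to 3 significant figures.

A/A₀ = 14/23 ≈ 0.6087.
n = log₂(1.6429) ≈ 0.71621 half-lives elapsed in 170 minutes.
t½ = 170/0.71621 ≈ 237.36 minutes.

237 minutes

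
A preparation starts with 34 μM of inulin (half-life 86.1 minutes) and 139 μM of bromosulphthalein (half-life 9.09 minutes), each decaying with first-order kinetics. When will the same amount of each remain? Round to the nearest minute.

Set 34·(1/2)^(t/86.1) = 139·(1/2)^(t/9.09).
Taking log₂: log₂(34/139) = t·(1/86.1 − 1/9.09).
log₂(0.2446) = -2.0315; 1/86.1 − 1/9.09 = -0.098397.
t = -2.0315 / -0.098397 ≈ 20.646 minutes.

21 minutes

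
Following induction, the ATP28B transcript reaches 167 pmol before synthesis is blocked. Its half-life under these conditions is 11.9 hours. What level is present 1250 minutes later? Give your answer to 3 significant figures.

Convert the elapsed time: 1250 minutes = 20.8333 hours.
Number of half-lives: n = 20.8333/11.9 ≈ 1.7507.
Remaining = 167 × (1/2)^1.7507 = 167 × 0.29716 ≈ 49.625 pmol.

49.6 pmol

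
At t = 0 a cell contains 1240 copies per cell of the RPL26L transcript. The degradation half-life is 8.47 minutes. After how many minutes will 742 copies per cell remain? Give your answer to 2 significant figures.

Fraction remaining = 742/1240 ≈ 0.59839.
n = log₂(1240/742) = ln(1.6712)/ln 2 ≈ 0.74085 half-lives.
t = n × t½ = 0.74085 × 8.47 ≈ 6.275 minutes.

6.3 minutes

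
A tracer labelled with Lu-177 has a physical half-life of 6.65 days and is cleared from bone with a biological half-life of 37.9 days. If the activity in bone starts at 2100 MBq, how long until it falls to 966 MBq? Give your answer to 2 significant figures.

1/t_eff = 1/t_phys + 1/t_biol = 1/6.65 + 1/37.9 = 0.17676 per day.
t_eff = 6.65 × 37.9 / (6.65 + 37.9) ≈ 5.6574 days.
n = log₂(2100/966) ≈ 1.1203; t = 1.1203 × 5.6574 ≈ 6.3379 days.

6.3 days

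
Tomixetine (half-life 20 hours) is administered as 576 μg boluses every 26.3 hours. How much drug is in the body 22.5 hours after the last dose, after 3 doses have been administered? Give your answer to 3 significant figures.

413 μg

The 3 doses were given 75.1, 48.8, 22.5 hours ago.
Total = 576·(1/2)^(75.1/20) + 576·(1/2)^(48.8/20) + 576·(1/2)^(22.5/20)
      = 42.663 + 106.15 + 264.1 ≈ 412.91 μg.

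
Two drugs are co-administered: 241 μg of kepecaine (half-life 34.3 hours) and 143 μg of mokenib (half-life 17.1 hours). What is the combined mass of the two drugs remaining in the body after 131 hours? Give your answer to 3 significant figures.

17.8 μg

kepecaine: 241 × (1/2)^(131/34.3) = 241 × (1/2)^3.8192 ≈ 17.073 μg.
mokenib: 143 × (1/2)^(131/17.1) = 143 × (1/2)^7.6608 ≈ 0.70664 μg.
Total = 17.073 + 0.70664 ≈ 17.78 μg.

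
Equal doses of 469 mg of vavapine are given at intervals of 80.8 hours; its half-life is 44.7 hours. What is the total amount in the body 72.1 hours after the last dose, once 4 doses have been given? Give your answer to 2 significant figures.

210 mg

The 4 doses were given 314.5, 233.7, 152.9, 72.1 hours ago.
Total = 469·(1/2)^(314.5/44.7) + 469·(1/2)^(233.7/44.7) + 469·(1/2)^(152.9/44.7) + 469·(1/2)^(72.1/44.7)
      = 3.5743 + 12.512 + 43.8 + 153.33 ≈ 213.21 mg.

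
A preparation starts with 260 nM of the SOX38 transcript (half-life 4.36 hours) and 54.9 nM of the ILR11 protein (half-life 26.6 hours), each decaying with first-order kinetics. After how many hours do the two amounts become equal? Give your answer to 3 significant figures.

11.7 hours

Set 260·(1/2)^(t/4.36) = 54.9·(1/2)^(t/26.6).
Taking log₂: log₂(260/54.9) = t·(1/4.36 − 1/26.6).
log₂(4.7359) = 2.2436; 1/4.36 − 1/26.6 = 0.19176.
t = 2.2436 / 0.19176 ≈ 11.7 hours.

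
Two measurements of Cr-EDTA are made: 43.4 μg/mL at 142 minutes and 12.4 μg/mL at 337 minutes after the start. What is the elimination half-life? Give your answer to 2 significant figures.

Over Δt = 337 − 142 = 195 minutes, the level fell by a factor of 43.4/12.4 ≈ 3.5.
n = log₂(3.5) ≈ 1.8074 half-lives, so t½ = 195/1.8074 ≈ 107.89 minutes.

110 minutes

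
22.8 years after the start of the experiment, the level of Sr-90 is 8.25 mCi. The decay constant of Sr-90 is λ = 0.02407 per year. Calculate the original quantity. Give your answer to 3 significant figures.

14.3 mCi

t½ = ln 2 / λ = 0.69315 / 0.02407 ≈ 28.797 years.
Number of half-lives elapsed: n = 22.8/28.797 ≈ 0.79175.
A₀ = A × 2^n = 8.25 × 2^0.79175 = 8.25 × 1.7312 ≈ 14.282 mCi.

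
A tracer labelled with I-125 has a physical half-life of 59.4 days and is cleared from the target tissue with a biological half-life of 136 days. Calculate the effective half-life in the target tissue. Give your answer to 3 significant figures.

41.3 days

1/t_eff = 1/t_phys + 1/t_biol = 1/59.4 + 1/136 = 0.024188 per day.
t_eff = 59.4 × 136 / (59.4 + 136) ≈ 41.343 days.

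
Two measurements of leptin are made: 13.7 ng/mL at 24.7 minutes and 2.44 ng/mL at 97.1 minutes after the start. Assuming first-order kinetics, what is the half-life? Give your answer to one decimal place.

Over Δt = 97.1 − 24.7 = 72.4 minutes, the level fell by a factor of 13.7/2.44 ≈ 5.6148.
n = log₂(5.6148) ≈ 2.4892 half-lives, so t½ = 72.4/2.4892 ≈ 29.085 minutes.

29.1 minutes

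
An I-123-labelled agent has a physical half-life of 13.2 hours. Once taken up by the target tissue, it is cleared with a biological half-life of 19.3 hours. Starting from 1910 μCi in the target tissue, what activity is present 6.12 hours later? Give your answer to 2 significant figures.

1100 μCi

1/t_eff = 1/t_phys + 1/t_biol = 1/13.2 + 1/19.3 = 0.12757 per hour.
t_eff = 13.2 × 19.3 / (13.2 + 19.3) ≈ 7.8388 hours.
Remaining = 1910 × (1/2)^(6.12/7.8388) = 1910 × (1/2)^0.78073 ≈ 1111.8 μCi.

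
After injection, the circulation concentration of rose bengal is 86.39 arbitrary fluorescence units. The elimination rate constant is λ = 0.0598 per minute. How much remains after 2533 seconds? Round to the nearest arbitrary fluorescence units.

t½ = ln 2 / λ = 0.69315 / 0.0598 ≈ 11.591 minutes.
Convert the elapsed time: 2533 seconds = 42.2167 minutes.
Number of half-lives: n = 42.2167/11.591 ≈ 3.6422.
Remaining = 86.39 × (1/2)^3.6422 = 86.39 × 0.080094 ≈ 6.9193 arbitrary fluorescence units.

7 arbitrary fluorescence units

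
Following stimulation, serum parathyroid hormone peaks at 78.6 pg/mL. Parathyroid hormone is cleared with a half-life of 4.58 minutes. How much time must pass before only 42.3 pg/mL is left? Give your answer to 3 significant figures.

4.09 minutes

Fraction remaining = 42.3/78.6 ≈ 0.53817.
n = log₂(78.6/42.3) = ln(1.8582)/ln 2 ≈ 0.89387 half-lives.
t = n × t½ = 0.89387 × 4.58 ≈ 4.0939 minutes.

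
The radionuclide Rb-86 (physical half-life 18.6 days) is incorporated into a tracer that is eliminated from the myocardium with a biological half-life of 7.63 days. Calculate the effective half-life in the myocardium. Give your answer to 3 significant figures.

1/t_eff = 1/t_phys + 1/t_biol = 1/18.6 + 1/7.63 = 0.18483 per day.
t_eff = 18.6 × 7.63 / (18.6 + 7.63) ≈ 5.4105 days.

5.41 days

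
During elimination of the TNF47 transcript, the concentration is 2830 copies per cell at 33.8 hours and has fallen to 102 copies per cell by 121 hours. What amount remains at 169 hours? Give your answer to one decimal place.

Over Δt = 121 − 33.8 = 87.2 hours, the level fell by a factor of 2830/102 ≈ 27.745.
n = log₂(27.745) ≈ 4.7942 half-lives, so t½ = 87.2/4.7942 ≈ 18.189 hours.
From t = 121 to t = 169: 102 × (1/2)^((169−121)/18.189) ≈ 16.375 copies per cell.

16.4 copies per cell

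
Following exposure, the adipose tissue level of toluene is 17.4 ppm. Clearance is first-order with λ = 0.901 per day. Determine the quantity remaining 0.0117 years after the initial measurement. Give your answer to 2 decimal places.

t½ = ln 2 / λ = 0.69315 / 0.901 ≈ 0.76931 days.
Convert the elapsed time: 0.0117 years = 4.2705 days.
Number of half-lives: n = 4.2705/0.76931 ≈ 5.5511.
Remaining = 17.4 × (1/2)^5.5511 = 17.4 × 0.021328 ≈ 0.37111 ppm.

0.37 ppm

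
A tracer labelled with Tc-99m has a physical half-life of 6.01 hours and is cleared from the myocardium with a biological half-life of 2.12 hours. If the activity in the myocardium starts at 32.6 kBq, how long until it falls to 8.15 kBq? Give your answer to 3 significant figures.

1/t_eff = 1/t_phys + 1/t_biol = 1/6.01 + 1/2.12 = 0.63809 per hour.
t_eff = 6.01 × 2.12 / (6.01 + 2.12) ≈ 1.5672 hours.
n = log₂(32.6/8.15) ≈ 2; t = 2 × 1.5672 ≈ 3.1344 hours.

3.13 hours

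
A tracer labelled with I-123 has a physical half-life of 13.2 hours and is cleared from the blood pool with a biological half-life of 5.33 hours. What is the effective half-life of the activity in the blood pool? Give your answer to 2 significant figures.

3.8 hours

1/t_eff = 1/t_phys + 1/t_biol = 1/13.2 + 1/5.33 = 0.26337 per hour.
t_eff = 13.2 × 5.33 / (13.2 + 5.33) ≈ 3.7969 hours.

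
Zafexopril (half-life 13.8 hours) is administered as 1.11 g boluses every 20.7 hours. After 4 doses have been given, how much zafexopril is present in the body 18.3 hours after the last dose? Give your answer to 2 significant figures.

The 4 doses were given 80.4, 59.7, 39, 18.3 hours ago.
Total = 1.11·(1/2)^(80.4/13.8) + 1.11·(1/2)^(59.7/13.8) + 1.11·(1/2)^(39/13.8) + 1.11·(1/2)^(18.3/13.8)
      = 0.019566 + 0.05534 + 0.15653 + 0.44272 ≈ 0.67415 g.

0.67 g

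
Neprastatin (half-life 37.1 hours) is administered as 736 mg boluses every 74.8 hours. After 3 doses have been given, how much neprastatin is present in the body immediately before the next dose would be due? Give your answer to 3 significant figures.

238 mg

The 3 doses were given 224.4, 149.6, 74.8 hours ago.
Total = 736·(1/2)^(224.4/37.1) + 736·(1/2)^(149.6/37.1) + 736·(1/2)^(74.8/37.1)
      = 11.12 + 44.98 + 181.95 ≈ 238.05 mg.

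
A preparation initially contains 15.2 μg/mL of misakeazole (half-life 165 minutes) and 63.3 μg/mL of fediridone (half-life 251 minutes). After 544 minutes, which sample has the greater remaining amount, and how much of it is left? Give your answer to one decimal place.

misakeazole: 15.2 × (1/2)^3.297 ≈ 1.5465 μg/mL.
fediridone: 63.3 × (1/2)^2.1673 ≈ 14.092 μg/mL.
Fediridone has more remaining, at ≈ 14.092 μg/mL.

fediridone, 14.1 μg/mL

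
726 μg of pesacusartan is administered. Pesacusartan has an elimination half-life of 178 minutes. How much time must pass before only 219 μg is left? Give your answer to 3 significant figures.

Fraction remaining = 219/726 ≈ 0.30165.
n = log₂(726/219) = ln(3.3151)/ln 2 ≈ 1.729 half-lives.
t = n × t½ = 1.729 × 178 ≈ 307.77 minutes.

308 minutes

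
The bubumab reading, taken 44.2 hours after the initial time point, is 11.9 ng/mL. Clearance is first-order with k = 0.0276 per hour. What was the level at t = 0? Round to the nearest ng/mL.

t½ = ln 2 / k = 0.69315 / 0.0276 ≈ 25.114 hours.
Number of half-lives elapsed: n = 44.2/25.114 ≈ 1.76.
A₀ = A × 2^n = 11.9 × 2^1.76 = 11.9 × 3.3869 ≈ 40.304 ng/mL.

40 ng/mL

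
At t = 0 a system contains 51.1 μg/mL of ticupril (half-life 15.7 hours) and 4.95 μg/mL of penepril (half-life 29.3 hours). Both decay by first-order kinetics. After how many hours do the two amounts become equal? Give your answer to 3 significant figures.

114 hours

Set 51.1·(1/2)^(t/15.7) = 4.95·(1/2)^(t/29.3).
Taking log₂: log₂(51.1/4.95) = t·(1/15.7 − 1/29.3).
log₂(10.323) = 3.3678; 1/15.7 − 1/29.3 = 0.029565.
t = 3.3678 / 0.029565 ≈ 113.91 hours.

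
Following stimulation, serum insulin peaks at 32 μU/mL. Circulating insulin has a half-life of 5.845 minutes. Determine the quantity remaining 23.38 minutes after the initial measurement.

2 μU/mL

Elapsed time is 4 half-lives (23.38/5.845).
Each half-life halves the amount: 32 × (1/2)^4 = 32/16 = 2 μU/mL.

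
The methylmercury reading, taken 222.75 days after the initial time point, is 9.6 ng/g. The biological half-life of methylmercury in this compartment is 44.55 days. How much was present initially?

307.2 ng/g

Number of half-lives elapsed: n = 222.75/44.55 ≈ 5.
A₀ = A × 2^n = 9.6 × 2^5 = 9.6 × 32 ≈ 307.2 ng/g.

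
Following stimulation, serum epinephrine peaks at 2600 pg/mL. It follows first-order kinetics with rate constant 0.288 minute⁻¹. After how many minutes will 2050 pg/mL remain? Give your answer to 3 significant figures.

t½ = ln 2 / k = 0.69315 / 0.288 ≈ 2.4068 minutes.
Fraction remaining = 2050/2600 ≈ 0.78846.
n = log₂(2600/2050) = ln(1.2683)/ln 2 ≈ 0.34289 half-lives.
t = n × t½ = 0.34289 × 2.4068 ≈ 0.82525 minutes.

0.825 minutes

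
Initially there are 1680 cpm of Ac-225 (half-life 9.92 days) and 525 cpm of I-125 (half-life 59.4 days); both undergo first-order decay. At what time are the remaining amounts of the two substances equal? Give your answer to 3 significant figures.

20.0 days

Set 1680·(1/2)^(t/9.92) = 525·(1/2)^(t/59.4).
Taking log₂: log₂(1680/525) = t·(1/9.92 − 1/59.4).
log₂(3.2) = 1.6781; 1/9.92 − 1/59.4 = 0.083971.
t = 1.6781 / 0.083971 ≈ 19.984 days.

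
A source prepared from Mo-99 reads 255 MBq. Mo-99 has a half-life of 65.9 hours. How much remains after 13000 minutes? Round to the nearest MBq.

Convert the elapsed time: 13000 minutes = 216.667 hours.
Number of half-lives: n = 216.667/65.9 ≈ 3.2878.
Remaining = 255 × (1/2)^3.2878 = 255 × 0.10239 ≈ 26.11 MBq.

26 MBq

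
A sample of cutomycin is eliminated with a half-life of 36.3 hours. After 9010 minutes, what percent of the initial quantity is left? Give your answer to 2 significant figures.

5.7%

9010 minutes = 150.167 hours.
n = 150.167/36.3 ≈ 4.1368 half-lives.
Fraction remaining = (1/2)^4.1368 ≈ 0.056845, i.e. 5.6845%.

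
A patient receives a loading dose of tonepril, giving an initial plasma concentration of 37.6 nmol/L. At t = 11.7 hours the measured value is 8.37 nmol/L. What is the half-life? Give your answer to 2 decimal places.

A/A₀ = 8.37/37.6 ≈ 0.22261.
n = log₂(4.4922) ≈ 2.1674 half-lives elapsed in 11.7 hours.
t½ = 11.7/2.1674 ≈ 5.3981 hours.

5.40 hours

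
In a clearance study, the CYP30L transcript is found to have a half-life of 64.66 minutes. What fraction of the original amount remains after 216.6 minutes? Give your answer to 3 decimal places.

n = 216.6/64.66 ≈ 3.3498 half-lives.
Fraction remaining = (1/2)^3.3498 ≈ 0.098085.

0.098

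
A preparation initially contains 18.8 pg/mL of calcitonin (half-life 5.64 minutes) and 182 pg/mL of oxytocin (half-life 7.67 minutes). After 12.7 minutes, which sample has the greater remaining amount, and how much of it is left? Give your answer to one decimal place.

calcitonin: 18.8 × (1/2)^2.2518 ≈ 3.9474 pg/mL.
oxytocin: 182 × (1/2)^1.6558 ≈ 57.76 pg/mL.
Oxytocin has more remaining, at ≈ 57.76 pg/mL.

oxytocin, 57.8 pg/mL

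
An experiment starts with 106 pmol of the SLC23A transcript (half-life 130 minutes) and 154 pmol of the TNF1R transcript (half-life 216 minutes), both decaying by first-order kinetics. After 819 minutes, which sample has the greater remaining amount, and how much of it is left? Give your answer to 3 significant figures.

TNF1R transcript, 11.1 pmol

SLC23A transcript: 106 × (1/2)^6.3 ≈ 1.3453 pmol.
TNF1R transcript: 154 × (1/2)^3.7917 ≈ 11.12 pmol.
TNF1R transcript has more remaining, at ≈ 11.12 pmol.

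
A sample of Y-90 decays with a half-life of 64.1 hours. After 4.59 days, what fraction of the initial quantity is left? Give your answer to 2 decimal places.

0.30

4.59 days = 110.16 hours.
n = 110.16/64.1 ≈ 1.7186 half-lives.
Fraction remaining = (1/2)^1.7186 ≈ 0.30385.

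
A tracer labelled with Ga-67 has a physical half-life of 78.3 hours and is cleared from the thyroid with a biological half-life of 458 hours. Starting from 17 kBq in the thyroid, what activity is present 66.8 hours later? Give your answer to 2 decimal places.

1/t_eff = 1/t_phys + 1/t_biol = 1/78.3 + 1/458 = 0.014955 per hour.
t_eff = 78.3 × 458 / (78.3 + 458) ≈ 66.868 hours.
Remaining = 17 × (1/2)^(66.8/66.868) = 17 × (1/2)^0.99898 ≈ 8.506 kBq.

8.51 kBq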